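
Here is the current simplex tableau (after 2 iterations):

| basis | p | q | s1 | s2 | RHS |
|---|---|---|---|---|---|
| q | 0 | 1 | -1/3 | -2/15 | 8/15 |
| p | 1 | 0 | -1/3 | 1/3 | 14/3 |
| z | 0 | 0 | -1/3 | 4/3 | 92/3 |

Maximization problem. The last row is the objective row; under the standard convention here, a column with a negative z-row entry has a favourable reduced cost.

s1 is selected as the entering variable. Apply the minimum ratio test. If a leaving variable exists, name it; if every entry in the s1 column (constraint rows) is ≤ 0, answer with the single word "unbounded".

unbounded

s1-column entries: row 1: -1/3, row 2: -1/3. All ≤ 0, so s1 can increase without bound; the LP is unbounded in this direction.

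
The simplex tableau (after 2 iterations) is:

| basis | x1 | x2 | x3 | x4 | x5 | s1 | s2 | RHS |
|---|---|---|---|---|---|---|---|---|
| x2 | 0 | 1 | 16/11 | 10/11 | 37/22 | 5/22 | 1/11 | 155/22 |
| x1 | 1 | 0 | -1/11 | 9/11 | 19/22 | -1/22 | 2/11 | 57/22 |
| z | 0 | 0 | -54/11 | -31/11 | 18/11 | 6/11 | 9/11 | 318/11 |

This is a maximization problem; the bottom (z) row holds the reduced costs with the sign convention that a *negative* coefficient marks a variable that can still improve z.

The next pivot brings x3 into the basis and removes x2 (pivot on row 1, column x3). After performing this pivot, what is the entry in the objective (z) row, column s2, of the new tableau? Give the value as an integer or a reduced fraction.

9/8

Pivot element is row 1, column x3: 16/11.
Normalize row 1: new (row 1, s2) = (1/11)/(16/11) = 1/16.
z-row ← z-row − (-54/11)·(new row 1): 9/11 − (-54/11)·(1/16) = 9/8.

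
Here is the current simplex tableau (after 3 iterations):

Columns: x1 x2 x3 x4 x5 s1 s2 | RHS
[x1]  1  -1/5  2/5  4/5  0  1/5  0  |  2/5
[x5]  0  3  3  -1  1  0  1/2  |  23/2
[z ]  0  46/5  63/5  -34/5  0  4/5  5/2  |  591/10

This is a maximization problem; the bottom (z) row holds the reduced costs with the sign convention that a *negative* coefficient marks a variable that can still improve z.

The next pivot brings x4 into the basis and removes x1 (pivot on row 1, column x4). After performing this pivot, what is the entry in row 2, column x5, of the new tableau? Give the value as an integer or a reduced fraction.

Pivot element is row 1, column x4: 4/5.
Normalize row 1: new (row 1, x5) = 0/(4/5) = 0.
row 2 ← row 2 − (-1)·(new row 1): 1 − (-1)·0 = 1.

1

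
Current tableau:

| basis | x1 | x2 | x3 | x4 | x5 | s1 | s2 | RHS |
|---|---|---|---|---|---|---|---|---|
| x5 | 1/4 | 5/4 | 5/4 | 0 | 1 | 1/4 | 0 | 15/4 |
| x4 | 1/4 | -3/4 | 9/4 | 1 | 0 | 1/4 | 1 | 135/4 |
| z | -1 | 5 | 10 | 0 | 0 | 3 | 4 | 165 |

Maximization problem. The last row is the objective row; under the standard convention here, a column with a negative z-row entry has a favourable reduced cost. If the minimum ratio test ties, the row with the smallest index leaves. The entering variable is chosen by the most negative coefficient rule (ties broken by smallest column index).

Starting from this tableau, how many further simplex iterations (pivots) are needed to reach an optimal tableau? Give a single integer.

1

pivot: x1 in, x5 out → z = 180
No improving column remains; optimal.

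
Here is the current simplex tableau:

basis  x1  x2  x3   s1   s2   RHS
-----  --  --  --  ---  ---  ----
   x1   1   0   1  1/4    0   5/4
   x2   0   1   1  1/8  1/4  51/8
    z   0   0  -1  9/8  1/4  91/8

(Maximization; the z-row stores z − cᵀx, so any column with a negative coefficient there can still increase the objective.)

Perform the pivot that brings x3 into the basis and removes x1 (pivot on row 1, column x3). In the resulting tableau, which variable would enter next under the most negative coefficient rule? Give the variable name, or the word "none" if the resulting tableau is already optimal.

Pivot element 1. New z-row = old z-row − (-1)·(row 1/1).
Updated z-row coefficients: x1: 1, x2: 0, x3: 0, s1: 11/8, s2: 1/4.
No coefficient is strictly negative; the tableau after this pivot is optimal.

none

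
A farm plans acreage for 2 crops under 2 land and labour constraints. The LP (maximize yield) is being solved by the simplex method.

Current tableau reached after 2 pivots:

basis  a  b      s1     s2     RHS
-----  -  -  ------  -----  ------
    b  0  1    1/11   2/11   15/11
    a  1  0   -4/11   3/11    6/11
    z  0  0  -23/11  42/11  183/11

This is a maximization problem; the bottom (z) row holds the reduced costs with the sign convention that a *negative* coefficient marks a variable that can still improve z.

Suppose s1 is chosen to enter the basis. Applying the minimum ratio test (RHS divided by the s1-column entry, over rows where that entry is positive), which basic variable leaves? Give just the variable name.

Ratios: row 1 (b): (15/11)/(1/11) = 15; row 2 (a): entry -4/11 ≤ 0, skip.
Minimum ratio 15 is in the b row, so b leaves.

b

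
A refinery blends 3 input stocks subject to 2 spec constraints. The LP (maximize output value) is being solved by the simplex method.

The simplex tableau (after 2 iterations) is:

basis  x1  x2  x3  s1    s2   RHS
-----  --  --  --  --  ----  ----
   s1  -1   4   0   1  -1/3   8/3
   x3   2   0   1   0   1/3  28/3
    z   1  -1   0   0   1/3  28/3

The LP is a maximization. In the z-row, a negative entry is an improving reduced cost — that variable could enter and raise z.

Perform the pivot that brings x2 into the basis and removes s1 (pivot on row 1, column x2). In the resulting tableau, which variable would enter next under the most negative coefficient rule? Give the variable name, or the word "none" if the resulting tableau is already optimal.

none

Pivot element 4. New z-row = old z-row − (-1)·(row 1/4).
Updated z-row coefficients: x1: 3/4, x2: 0, x3: 0, s1: 1/4, s2: 1/4.
No coefficient is strictly negative; the tableau after this pivot is optimal.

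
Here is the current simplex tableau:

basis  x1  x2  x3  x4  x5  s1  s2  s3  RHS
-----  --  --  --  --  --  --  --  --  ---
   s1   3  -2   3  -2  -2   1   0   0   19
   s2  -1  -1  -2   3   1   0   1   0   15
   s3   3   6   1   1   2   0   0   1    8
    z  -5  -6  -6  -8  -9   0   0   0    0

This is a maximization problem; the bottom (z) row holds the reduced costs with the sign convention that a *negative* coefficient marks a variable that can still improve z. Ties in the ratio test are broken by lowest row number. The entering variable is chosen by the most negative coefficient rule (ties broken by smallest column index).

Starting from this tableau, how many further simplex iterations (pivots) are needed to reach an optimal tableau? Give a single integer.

3

pivot: x5 in, s3 out → z = 36
pivot: x4 in, s2 out → z = 257/5
pivot: x3 in, x5 out → z = 302/5
No improving column remains; optimal.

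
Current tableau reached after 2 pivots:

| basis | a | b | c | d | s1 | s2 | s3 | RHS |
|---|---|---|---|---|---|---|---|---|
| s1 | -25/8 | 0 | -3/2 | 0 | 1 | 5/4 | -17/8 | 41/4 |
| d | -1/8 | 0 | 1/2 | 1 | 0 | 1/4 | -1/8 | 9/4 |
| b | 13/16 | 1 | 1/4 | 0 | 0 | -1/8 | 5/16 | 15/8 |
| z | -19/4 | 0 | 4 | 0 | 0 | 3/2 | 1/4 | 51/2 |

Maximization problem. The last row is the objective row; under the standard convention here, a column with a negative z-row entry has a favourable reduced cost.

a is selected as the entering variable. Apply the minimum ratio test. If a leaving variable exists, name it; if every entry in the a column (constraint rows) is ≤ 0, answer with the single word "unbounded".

b

Ratios: row 1 (s1): entry -25/8 ≤ 0, skip; row 2 (d): entry -1/8 ≤ 0, skip; row 3 (b): (15/8)/(13/16) = 30/13.
Minimum ratio is in the b row, so b leaves.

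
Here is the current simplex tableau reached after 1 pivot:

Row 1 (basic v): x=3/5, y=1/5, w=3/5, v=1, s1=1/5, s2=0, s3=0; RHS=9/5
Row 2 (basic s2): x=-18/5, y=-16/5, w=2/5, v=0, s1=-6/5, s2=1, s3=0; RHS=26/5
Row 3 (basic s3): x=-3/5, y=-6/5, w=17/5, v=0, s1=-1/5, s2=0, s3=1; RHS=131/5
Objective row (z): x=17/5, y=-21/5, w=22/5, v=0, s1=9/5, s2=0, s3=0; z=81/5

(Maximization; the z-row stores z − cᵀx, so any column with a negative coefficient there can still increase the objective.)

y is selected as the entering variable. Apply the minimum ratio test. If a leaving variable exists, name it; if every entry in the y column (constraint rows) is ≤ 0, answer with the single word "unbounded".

v

Ratios: row 1 (v): (9/5)/(1/5) = 9; row 2 (s2): entry -16/5 ≤ 0, skip; row 3 (s3): entry -6/5 ≤ 0, skip.
Minimum ratio is in the v row, so v leaves.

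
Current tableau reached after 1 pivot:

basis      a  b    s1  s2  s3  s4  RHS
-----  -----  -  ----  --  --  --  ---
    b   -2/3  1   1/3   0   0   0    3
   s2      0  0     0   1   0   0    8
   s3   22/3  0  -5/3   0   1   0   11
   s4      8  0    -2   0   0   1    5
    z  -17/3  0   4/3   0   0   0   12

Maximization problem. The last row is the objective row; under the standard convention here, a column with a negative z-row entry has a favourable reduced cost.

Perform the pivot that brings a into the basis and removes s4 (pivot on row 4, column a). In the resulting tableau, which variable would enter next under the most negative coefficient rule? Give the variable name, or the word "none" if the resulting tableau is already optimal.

Pivot element 8. New z-row = old z-row − (-17/3)·(row 4/8).
Updated z-row coefficients: a: 0, b: 0, s1: -1/12, s2: 0, s3: 0, s4: 17/24.
The most negative is -1/12 in column s1, so s1 would enter next.

s1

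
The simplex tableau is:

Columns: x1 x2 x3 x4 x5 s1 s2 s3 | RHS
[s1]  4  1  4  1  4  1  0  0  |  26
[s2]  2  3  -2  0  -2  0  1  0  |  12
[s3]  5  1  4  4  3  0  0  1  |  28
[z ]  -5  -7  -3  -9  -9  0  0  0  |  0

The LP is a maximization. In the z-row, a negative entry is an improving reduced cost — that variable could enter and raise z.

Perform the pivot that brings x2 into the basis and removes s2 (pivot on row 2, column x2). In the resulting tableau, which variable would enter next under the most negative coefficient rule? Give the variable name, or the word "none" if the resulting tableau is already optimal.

Pivot element 3. New z-row = old z-row − (-7)·(row 2/3).
Updated z-row coefficients: x1: -1/3, x2: 0, x3: -23/3, x4: -9, x5: -41/3, s1: 0, s2: 7/3, s3: 0.
The most negative is -41/3 in column x5, so x5 would enter next.

x5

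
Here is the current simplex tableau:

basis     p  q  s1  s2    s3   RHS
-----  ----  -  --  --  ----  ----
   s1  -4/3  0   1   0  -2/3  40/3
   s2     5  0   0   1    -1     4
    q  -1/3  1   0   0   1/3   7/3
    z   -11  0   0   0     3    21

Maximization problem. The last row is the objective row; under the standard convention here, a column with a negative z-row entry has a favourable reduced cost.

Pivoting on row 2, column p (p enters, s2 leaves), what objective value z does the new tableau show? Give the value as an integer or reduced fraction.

Minimum ratio for p: 4/5 = 4/5.
z changes by −(z-row coeff of p)·ratio = −(-11)·(4/5) = 44/5.
New z = 21 + (44/5) = 149/5.

149/5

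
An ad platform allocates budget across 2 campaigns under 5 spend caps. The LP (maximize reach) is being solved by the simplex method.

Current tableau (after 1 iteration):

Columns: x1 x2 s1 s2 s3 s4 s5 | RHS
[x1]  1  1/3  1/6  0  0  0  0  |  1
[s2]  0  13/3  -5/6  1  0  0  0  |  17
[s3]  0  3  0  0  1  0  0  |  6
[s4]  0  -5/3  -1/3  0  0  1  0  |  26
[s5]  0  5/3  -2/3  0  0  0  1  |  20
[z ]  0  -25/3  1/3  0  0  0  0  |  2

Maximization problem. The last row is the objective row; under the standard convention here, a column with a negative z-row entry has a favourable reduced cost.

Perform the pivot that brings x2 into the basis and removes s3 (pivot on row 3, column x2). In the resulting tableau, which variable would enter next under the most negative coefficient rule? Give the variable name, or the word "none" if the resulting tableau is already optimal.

Pivot element 3. New z-row = old z-row − (-25/3)·(row 3/3).
Updated z-row coefficients: x1: 0, x2: 0, s1: 1/3, s2: 0, s3: 25/9, s4: 0, s5: 0.
No coefficient is strictly negative; the tableau after this pivot is optimal.

none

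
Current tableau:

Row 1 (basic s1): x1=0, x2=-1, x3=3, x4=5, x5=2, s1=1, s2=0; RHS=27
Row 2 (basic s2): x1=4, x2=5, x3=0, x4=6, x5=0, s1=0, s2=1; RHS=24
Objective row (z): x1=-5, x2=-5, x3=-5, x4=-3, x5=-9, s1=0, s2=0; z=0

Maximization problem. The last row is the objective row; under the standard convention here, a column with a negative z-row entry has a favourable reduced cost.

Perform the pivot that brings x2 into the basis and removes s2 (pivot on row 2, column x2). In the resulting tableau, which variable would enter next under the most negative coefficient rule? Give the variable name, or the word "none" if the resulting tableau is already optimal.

Pivot element 5. New z-row = old z-row − (-5)·(row 2/5).
Updated z-row coefficients: x1: -1, x2: 0, x3: -5, x4: 3, x5: -9, s1: 0, s2: 1.
The most negative is -9 in column x5, so x5 would enter next.

x5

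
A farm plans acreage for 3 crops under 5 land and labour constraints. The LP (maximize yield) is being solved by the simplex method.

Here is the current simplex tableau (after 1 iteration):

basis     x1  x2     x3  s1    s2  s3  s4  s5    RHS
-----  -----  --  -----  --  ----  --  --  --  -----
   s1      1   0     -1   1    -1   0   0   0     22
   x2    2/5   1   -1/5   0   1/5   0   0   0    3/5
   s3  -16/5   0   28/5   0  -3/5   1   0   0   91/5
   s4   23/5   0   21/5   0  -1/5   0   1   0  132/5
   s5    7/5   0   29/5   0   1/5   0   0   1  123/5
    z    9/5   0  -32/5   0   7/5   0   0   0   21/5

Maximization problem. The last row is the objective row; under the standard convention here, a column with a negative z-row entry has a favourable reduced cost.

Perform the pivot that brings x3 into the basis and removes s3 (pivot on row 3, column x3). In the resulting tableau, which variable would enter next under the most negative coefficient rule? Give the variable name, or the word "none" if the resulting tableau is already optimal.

Pivot element 28/5. New z-row = old z-row − (-32/5)·(row 3/(28/5)).
Updated z-row coefficients: x1: -13/7, x2: 0, x3: 0, s1: 0, s2: 5/7, s3: 8/7, s4: 0, s5: 0.
The most negative is -13/7 in column x1, so x1 would enter next.

x1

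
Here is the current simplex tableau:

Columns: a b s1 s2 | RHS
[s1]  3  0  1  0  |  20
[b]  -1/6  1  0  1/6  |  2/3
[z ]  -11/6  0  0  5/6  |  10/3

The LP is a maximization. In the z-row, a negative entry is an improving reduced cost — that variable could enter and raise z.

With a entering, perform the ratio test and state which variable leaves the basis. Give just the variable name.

s1

Ratios: row 1 (s1): 20/3 = 20/3; row 2 (b): entry -1/6 ≤ 0, skip.
Minimum ratio 20/3 is in the s1 row, so s1 leaves.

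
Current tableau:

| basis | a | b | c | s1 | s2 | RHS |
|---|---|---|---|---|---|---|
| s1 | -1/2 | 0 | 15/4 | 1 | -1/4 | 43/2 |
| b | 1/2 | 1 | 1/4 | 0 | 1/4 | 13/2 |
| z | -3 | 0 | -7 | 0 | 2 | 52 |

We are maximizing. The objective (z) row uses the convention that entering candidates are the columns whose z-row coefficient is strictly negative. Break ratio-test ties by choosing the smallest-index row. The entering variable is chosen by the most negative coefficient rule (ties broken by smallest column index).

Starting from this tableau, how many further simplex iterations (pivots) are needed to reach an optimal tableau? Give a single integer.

pivot: c in, s1 out → z = 1382/15
pivot: a in, b out → z = 259/2
No improving column remains; optimal.

2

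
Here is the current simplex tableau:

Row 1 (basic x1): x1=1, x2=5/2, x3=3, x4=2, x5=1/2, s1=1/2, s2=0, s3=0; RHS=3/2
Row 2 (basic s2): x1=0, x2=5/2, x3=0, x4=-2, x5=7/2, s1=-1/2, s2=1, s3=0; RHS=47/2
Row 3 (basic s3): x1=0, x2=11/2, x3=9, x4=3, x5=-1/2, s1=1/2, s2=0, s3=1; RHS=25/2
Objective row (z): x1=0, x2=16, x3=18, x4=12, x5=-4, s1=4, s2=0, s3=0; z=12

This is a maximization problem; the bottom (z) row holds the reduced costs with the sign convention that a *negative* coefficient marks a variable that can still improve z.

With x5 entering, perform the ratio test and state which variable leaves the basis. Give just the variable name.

Ratios: row 1 (x1): (3/2)/(1/2) = 3; row 2 (s2): (47/2)/(7/2) = 47/7; row 3 (s3): entry -1/2 ≤ 0, skip.
Minimum ratio 3 is in the x1 row, so x1 leaves.

x1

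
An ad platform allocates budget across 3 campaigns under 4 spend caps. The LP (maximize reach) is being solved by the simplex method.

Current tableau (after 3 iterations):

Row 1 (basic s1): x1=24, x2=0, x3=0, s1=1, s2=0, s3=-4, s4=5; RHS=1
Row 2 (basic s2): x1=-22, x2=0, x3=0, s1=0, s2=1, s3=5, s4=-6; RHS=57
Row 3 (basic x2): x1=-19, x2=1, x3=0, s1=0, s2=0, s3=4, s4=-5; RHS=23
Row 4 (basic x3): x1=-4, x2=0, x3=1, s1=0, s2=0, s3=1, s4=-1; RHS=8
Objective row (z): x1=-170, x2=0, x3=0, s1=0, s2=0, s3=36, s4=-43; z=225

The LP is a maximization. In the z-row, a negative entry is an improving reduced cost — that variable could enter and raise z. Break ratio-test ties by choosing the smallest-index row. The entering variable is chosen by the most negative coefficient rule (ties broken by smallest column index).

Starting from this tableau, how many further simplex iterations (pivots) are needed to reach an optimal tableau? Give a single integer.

pivot: x1 in, s1 out → z = 2785/12
pivot: s4 in, x1 out → z = 1168/5
No improving column remains; optimal.

2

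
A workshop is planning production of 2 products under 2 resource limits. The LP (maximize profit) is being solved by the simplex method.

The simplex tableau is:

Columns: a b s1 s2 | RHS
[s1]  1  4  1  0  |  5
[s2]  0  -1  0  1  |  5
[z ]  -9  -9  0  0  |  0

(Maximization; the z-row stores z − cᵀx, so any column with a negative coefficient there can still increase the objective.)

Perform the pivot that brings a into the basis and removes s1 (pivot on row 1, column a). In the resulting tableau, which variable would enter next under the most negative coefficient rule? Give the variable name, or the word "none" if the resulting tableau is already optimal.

Pivot element 1. New z-row = old z-row − (-9)·(row 1/1).
Updated z-row coefficients: a: 0, b: 27, s1: 9, s2: 0.
No coefficient is strictly negative; the tableau after this pivot is optimal.

none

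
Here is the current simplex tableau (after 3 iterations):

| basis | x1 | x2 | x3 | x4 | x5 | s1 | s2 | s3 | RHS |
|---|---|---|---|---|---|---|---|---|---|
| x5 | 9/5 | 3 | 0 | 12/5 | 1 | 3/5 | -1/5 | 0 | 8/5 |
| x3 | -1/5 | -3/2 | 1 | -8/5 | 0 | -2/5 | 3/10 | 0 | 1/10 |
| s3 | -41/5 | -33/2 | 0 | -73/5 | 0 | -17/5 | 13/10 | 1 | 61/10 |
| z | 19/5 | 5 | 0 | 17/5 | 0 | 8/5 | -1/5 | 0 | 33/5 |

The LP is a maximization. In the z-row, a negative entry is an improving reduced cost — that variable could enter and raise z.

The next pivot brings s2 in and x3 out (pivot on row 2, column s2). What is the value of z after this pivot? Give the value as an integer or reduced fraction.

20/3

Minimum ratio for s2: (1/10)/(3/10) = 1/3.
z changes by −(z-row coeff of s2)·ratio = −(-1/5)·(1/3) = 1/15.
New z = 33/5 + (1/15) = 20/3.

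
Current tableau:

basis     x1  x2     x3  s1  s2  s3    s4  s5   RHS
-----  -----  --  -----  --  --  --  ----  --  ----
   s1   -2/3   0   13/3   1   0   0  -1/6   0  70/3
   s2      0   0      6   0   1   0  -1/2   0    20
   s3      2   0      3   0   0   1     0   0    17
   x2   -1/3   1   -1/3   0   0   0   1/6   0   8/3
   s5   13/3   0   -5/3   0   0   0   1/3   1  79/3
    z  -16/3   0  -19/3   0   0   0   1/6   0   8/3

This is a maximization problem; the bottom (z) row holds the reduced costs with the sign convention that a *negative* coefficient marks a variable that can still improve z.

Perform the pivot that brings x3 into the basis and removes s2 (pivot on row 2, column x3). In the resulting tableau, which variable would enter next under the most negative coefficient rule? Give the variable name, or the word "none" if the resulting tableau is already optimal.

x1

Pivot element 6. New z-row = old z-row − (-19/3)·(row 2/6).
Updated z-row coefficients: x1: -16/3, x2: 0, x3: 0, s1: 0, s2: 19/18, s3: 0, s4: -13/36, s5: 0.
The most negative is -16/3 in column x1, so x1 would enter next.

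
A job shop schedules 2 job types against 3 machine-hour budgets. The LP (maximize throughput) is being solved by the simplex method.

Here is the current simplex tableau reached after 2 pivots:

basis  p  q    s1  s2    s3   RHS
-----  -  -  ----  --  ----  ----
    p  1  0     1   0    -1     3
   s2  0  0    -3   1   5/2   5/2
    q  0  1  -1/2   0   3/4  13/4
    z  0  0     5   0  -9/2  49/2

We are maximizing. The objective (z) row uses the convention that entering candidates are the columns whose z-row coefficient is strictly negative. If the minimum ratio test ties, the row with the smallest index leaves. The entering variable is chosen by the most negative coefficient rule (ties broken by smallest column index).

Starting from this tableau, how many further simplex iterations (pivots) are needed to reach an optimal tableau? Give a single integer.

pivot: s3 in, s2 out → z = 29
pivot: s1 in, q out → z = 63/2
No improving column remains; optimal.

2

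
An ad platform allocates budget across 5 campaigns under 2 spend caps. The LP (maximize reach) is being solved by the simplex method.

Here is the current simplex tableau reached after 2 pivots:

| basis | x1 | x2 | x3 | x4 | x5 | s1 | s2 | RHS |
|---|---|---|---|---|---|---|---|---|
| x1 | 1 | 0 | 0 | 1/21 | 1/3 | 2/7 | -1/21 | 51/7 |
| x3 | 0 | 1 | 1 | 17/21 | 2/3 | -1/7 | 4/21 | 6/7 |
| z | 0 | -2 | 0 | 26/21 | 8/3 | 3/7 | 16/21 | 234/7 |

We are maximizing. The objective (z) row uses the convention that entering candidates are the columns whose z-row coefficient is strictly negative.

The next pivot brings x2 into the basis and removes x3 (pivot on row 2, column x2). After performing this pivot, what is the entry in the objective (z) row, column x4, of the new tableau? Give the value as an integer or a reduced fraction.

20/7

Pivot element is row 2, column x2: 1.
Normalize row 2: new (row 2, x4) = (17/21)/1 = 17/21.
z-row ← z-row − (-2)·(new row 2): 26/21 − (-2)·(17/21) = 20/7.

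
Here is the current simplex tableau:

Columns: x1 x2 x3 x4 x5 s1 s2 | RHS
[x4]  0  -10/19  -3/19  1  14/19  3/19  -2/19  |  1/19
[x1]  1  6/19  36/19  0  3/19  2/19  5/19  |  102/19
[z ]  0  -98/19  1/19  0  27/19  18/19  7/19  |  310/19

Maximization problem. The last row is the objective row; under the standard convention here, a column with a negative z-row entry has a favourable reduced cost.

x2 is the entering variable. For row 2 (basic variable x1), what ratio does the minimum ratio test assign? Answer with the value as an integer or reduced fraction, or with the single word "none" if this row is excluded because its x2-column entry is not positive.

17

Ratio = RHS / (x2 entry) = (102/19) / (6/19) = 17.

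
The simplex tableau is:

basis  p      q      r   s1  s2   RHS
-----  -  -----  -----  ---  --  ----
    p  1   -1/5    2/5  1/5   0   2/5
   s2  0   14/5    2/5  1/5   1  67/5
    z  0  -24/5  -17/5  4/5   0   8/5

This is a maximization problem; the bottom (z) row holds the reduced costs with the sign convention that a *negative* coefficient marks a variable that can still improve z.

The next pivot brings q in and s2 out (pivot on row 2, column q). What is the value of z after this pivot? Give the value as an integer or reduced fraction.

172/7

Minimum ratio for q: (67/5)/(14/5) = 67/14.
z changes by −(z-row coeff of q)·ratio = −(-24/5)·(67/14) = 804/35.
New z = 8/5 + (804/35) = 172/7.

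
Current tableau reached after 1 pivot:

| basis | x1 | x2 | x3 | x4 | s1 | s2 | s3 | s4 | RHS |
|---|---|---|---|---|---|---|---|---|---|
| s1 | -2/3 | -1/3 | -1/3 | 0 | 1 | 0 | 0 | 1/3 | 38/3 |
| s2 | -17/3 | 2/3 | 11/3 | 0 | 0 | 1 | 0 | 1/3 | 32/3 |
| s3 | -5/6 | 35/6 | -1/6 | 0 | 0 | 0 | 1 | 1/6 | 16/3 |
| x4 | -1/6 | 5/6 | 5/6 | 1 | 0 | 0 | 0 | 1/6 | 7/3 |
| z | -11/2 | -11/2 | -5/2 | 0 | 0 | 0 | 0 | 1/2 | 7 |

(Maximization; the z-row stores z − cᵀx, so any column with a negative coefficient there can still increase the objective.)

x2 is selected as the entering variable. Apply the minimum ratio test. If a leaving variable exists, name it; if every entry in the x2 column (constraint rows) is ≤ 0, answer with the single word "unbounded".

Ratios: row 1 (s1): entry -1/3 ≤ 0, skip; row 2 (s2): (32/3)/(2/3) = 16; row 3 (s3): (16/3)/(35/6) = 32/35; row 4 (x4): (7/3)/(5/6) = 14/5.
Minimum ratio is in the s3 row, so s3 leaves.

s3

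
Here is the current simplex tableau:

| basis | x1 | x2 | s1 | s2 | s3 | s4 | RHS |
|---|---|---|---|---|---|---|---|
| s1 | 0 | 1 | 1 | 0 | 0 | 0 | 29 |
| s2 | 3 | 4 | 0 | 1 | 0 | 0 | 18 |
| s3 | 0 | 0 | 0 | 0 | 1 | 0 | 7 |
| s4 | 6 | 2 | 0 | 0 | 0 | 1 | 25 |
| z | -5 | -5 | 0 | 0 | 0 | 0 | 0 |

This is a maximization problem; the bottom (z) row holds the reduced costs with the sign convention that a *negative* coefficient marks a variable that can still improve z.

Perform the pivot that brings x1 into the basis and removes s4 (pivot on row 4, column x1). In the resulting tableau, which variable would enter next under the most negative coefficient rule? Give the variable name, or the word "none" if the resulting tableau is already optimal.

x2

Pivot element 6. New z-row = old z-row − (-5)·(row 4/6).
Updated z-row coefficients: x1: 0, x2: -10/3, s1: 0, s2: 0, s3: 0, s4: 5/6.
The most negative is -10/3 in column x2, so x2 would enter next.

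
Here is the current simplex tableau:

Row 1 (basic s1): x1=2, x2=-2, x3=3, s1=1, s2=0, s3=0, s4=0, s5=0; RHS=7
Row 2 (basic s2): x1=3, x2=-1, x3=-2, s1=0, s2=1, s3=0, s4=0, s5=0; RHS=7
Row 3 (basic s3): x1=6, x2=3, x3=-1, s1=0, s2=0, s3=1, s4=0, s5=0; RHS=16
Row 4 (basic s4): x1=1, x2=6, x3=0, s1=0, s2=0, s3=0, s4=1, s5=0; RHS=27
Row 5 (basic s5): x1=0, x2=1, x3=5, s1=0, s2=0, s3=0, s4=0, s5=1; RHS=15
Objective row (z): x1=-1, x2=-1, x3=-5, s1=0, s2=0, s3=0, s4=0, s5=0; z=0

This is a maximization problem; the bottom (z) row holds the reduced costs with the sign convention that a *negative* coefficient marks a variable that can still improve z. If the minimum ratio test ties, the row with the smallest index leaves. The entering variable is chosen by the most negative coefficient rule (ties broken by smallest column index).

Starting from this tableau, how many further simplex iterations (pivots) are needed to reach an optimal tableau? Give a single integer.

3

pivot: x3 in, s1 out → z = 35/3
pivot: x2 in, s5 out → z = 15
pivot: x1 in, s3 out → z = 373/22
No improving column remains; optimal.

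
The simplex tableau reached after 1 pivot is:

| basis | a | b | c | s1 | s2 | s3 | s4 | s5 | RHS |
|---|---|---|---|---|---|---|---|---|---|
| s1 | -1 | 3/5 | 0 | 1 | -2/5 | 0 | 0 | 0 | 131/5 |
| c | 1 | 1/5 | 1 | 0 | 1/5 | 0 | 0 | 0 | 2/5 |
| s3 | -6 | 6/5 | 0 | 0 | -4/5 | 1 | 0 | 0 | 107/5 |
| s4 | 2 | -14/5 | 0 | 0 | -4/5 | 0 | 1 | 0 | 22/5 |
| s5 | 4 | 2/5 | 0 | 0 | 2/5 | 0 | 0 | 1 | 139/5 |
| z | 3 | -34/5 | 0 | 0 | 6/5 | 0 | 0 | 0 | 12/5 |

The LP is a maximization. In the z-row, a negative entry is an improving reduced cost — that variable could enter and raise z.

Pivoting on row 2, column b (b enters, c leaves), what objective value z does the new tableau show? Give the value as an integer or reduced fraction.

16

Minimum ratio for b: (2/5)/(1/5) = 2.
z changes by −(z-row coeff of b)·ratio = −(-34/5)·2 = 68/5.
New z = 12/5 + (68/5) = 16.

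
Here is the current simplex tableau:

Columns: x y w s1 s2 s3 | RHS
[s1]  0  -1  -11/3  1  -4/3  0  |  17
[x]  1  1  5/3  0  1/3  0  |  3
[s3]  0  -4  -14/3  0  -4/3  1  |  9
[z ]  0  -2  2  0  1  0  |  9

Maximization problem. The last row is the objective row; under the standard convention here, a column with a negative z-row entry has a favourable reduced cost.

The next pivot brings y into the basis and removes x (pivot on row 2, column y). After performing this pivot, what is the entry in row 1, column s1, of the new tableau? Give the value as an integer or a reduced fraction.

Pivot element is row 2, column y: 1.
Normalize row 2: new (row 2, s1) = 0/1 = 0.
row 1 ← row 1 − (-1)·(new row 2): 1 − (-1)·0 = 1.

1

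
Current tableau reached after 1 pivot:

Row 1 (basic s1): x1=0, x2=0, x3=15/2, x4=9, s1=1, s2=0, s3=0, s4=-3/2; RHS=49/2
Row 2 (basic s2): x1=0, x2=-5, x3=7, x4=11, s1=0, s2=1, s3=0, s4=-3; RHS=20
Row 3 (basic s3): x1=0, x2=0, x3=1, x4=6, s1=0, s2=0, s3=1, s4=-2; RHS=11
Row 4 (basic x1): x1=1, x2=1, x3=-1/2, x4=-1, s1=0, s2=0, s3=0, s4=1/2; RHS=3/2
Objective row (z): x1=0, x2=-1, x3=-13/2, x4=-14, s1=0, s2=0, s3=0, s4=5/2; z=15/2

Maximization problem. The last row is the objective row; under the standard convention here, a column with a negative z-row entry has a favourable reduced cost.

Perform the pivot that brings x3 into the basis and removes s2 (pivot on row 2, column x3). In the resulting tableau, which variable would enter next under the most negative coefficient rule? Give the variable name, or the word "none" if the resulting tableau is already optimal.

x2

Pivot element 7. New z-row = old z-row − (-13/2)·(row 2/7).
Updated z-row coefficients: x1: 0, x2: -79/14, x3: 0, x4: -53/14, s1: 0, s2: 13/14, s3: 0, s4: -2/7.
The most negative is -79/14 in column x2, so x2 would enter next.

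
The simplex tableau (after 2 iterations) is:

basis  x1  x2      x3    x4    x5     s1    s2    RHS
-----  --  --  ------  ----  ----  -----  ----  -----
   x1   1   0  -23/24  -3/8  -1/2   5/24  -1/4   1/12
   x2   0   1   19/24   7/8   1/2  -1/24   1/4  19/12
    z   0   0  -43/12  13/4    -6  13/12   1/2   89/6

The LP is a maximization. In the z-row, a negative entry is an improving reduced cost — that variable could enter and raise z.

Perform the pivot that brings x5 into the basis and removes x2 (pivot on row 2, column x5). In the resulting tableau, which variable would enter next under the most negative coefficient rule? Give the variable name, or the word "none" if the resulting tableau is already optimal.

Pivot element 1/2. New z-row = old z-row − (-6)·(row 2/(1/2)).
Updated z-row coefficients: x1: 0, x2: 12, x3: 71/12, x4: 55/4, x5: 0, s1: 7/12, s2: 7/2.
No coefficient is strictly negative; the tableau after this pivot is optimal.

none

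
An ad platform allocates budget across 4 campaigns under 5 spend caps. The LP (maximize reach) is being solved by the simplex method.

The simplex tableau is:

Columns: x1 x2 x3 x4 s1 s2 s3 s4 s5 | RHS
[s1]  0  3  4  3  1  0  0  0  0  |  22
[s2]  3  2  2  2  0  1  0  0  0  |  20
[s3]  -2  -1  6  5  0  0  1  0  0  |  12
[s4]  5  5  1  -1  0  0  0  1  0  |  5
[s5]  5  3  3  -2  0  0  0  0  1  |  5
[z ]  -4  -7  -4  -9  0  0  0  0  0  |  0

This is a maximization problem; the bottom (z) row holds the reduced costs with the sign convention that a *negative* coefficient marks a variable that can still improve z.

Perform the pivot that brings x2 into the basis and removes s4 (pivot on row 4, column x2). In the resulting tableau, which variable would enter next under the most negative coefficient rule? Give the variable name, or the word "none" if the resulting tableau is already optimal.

x4

Pivot element 5. New z-row = old z-row − (-7)·(row 4/5).
Updated z-row coefficients: x1: 3, x2: 0, x3: -13/5, x4: -52/5, s1: 0, s2: 0, s3: 0, s4: 7/5, s5: 0.
The most negative is -52/5 in column x4, so x4 would enter next.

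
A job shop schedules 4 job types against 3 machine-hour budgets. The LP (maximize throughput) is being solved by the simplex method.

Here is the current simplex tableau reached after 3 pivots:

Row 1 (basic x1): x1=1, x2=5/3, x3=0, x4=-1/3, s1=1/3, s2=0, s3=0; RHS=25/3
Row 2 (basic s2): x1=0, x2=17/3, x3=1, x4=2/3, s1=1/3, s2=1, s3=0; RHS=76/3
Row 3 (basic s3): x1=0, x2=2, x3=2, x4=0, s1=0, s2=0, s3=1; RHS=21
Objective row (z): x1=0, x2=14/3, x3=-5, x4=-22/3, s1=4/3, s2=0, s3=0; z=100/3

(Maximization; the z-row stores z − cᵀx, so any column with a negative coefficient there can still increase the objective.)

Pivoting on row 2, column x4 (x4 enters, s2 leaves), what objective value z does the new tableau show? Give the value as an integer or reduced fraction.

312

Minimum ratio for x4: (76/3)/(2/3) = 38.
z changes by −(z-row coeff of x4)·ratio = −(-22/3)·38 = 836/3.
New z = 100/3 + (836/3) = 312.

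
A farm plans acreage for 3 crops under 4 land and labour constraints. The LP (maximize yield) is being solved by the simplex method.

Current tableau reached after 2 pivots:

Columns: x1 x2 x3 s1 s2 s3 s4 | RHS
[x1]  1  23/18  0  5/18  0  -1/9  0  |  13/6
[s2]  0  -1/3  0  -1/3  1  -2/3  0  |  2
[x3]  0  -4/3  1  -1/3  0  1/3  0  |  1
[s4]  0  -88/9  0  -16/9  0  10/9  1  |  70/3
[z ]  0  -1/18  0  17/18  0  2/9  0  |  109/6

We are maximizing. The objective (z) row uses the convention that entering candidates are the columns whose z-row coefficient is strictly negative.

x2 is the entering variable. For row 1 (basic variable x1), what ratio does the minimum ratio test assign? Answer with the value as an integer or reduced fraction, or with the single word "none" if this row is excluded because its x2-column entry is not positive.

Ratio = RHS / (x2 entry) = (13/6) / (23/18) = 39/23.

39/23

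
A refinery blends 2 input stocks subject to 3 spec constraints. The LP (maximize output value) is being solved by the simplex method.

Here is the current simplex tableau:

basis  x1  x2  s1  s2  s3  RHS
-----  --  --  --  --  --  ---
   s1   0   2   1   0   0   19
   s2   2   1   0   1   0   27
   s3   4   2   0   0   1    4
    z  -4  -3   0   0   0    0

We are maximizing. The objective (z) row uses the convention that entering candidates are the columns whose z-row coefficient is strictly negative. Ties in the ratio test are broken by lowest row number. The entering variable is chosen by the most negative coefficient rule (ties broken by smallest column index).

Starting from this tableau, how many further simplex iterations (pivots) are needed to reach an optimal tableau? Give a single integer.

pivot: x1 in, s3 out → z = 4
pivot: x2 in, x1 out → z = 6
No improving column remains; optimal.

2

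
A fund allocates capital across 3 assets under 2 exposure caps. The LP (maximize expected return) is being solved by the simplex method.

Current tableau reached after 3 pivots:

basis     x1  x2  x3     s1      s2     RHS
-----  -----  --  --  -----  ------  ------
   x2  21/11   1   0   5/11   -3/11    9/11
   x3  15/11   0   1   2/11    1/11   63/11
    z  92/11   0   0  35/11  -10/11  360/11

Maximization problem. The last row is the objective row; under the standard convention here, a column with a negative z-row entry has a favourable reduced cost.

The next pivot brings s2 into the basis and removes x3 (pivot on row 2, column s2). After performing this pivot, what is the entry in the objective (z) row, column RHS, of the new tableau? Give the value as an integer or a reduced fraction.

90

Pivot element is row 2, column s2: 1/11.
Normalize row 2: new (row 2, RHS) = (63/11)/(1/11) = 63.
z-row ← z-row − (-10/11)·(new row 2): 360/11 − (-10/11)·63 = 90.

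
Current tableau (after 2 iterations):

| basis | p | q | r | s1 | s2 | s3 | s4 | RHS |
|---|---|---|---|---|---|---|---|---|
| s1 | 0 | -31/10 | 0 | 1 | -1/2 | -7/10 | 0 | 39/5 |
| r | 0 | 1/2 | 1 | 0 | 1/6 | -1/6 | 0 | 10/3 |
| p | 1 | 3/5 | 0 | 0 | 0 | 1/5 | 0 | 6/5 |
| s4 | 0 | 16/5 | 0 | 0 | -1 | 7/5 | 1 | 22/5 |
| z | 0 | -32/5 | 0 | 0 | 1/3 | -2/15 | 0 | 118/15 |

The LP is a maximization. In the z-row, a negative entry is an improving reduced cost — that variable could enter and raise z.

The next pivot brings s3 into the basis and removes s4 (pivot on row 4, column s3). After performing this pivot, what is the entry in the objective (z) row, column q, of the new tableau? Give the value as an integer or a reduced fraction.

-128/21

Pivot element is row 4, column s3: 7/5.
Normalize row 4: new (row 4, q) = (16/5)/(7/5) = 16/7.
z-row ← z-row − (-2/15)·(new row 4): -32/5 − (-2/15)·(16/7) = -128/21.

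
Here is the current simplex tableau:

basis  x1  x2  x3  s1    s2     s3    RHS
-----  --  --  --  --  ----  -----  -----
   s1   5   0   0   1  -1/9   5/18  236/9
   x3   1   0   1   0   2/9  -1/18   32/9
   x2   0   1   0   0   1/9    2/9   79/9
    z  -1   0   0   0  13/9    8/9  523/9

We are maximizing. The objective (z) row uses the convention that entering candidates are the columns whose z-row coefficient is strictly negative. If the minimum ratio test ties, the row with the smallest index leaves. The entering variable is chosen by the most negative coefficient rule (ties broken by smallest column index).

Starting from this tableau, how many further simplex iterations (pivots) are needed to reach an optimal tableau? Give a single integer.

1

pivot: x1 in, x3 out → z = 185/3
No improving column remains; optimal.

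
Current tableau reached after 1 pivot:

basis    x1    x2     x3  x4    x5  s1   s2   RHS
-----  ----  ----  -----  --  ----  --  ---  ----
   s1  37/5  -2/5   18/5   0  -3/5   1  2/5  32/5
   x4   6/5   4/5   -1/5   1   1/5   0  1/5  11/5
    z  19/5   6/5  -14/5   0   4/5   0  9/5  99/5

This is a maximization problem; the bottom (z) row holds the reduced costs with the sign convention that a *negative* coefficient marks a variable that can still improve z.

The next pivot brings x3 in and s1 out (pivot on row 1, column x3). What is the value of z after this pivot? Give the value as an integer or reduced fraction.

Minimum ratio for x3: (32/5)/(18/5) = 16/9.
z changes by −(z-row coeff of x3)·ratio = −(-14/5)·(16/9) = 224/45.
New z = 99/5 + (224/45) = 223/9.

223/9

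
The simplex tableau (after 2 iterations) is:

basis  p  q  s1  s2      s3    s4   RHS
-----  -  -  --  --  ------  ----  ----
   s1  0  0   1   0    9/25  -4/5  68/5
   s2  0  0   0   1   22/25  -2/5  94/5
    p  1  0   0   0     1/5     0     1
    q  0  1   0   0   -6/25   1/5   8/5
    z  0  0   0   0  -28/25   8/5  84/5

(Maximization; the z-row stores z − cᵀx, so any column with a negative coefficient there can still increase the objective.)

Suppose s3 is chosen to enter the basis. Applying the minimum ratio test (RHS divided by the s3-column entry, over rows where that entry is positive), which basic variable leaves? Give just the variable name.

p

Ratios: row 1 (s1): (68/5)/(9/25) = 340/9; row 2 (s2): (94/5)/(22/25) = 235/11; row 3 (p): 1/(1/5) = 5; row 4 (q): entry -6/25 ≤ 0, skip.
Minimum ratio 5 is in the p row, so p leaves.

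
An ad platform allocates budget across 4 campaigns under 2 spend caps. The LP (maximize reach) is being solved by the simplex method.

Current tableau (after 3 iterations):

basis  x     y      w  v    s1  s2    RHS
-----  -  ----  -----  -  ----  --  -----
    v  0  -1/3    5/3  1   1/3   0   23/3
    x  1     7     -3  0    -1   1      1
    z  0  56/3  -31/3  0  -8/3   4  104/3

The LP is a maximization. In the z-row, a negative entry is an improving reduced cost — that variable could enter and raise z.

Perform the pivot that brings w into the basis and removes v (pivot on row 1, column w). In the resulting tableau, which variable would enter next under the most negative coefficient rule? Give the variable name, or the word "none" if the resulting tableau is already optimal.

s1

Pivot element 5/3. New z-row = old z-row − (-31/3)·(row 1/(5/3)).
Updated z-row coefficients: x: 0, y: 83/5, w: 0, v: 31/5, s1: -3/5, s2: 4.
The most negative is -3/5 in column s1, so s1 would enter next.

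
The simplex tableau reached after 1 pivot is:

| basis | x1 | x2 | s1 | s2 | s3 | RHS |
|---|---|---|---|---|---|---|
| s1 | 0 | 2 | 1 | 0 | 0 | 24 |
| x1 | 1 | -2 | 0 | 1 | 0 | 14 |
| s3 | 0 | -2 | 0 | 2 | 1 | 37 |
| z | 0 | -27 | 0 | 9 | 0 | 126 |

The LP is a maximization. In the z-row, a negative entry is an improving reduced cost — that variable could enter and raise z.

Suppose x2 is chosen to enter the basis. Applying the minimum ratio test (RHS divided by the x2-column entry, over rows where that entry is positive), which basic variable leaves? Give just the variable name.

Ratios: row 1 (s1): 24/2 = 12; row 2 (x1): entry -2 ≤ 0, skip; row 3 (s3): entry -2 ≤ 0, skip.
Minimum ratio 12 is in the s1 row, so s1 leaves.

s1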